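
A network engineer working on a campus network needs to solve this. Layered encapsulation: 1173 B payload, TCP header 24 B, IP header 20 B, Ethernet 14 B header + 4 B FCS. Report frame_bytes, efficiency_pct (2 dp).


TCP segment = 1173 + 24 = 1197 B
IP packet = 1197 + 20 = 1217 B
Ethernet frame = 1217 + 14 + 4 = 1235 B
Efficiency = app / frame = 1173 / 1235 = 0.949798 = 94.9798% -> 94.98% (2 dp)

1235, 94.98


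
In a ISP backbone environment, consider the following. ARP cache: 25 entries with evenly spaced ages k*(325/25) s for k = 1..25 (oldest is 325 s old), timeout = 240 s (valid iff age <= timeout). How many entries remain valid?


Ages are k * 325/25 s for k = 1..25 (spacing = 13.0000 s).
Entry k is valid iff k * 325/25 <= 240 iff k <= 25 * 240 / 325 = 18.4615
n_valid = floor(18.4615) = 18
(n_stale = 25 - 18 = 7)

18


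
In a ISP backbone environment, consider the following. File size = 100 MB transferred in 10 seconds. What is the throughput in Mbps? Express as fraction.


Given: file = 100 MB, time = 10 s
File in Mb = 100 * 8 = 800 Mb
Throughput = 800 / 10 Mbps
Throughput = 80 Mbps

80


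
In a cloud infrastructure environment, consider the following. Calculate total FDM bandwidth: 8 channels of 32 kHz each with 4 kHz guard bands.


Given: 8 channels, 32 kHz each, guard = 4 kHz
Channel bandwidth = 8 * 32 = 256 kHz
Guard bands = 7 gaps * 4 kHz = 28 kHz
Total = 256 + 28 = 284 kHz

284


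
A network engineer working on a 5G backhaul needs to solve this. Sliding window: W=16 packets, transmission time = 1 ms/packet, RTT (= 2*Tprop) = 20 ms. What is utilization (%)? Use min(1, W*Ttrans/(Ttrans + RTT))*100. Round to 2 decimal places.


Given: W = 16, Ttrans = 1 ms, RTT = 20 ms (= 2 * Tprop, Tprop = 10 ms)
Cycle time = Ttrans + RTT = 1 + 20 = 21 ms (first packet sent until its ACK returns)
W * Ttrans = 16 * 1 = 16 ms of sending per cycle
W * Ttrans / (Ttrans + RTT) = 16 / 21 = 0.761905
U = min(1, 0.761905) = 0.761905
U% = 76.19%

76.19


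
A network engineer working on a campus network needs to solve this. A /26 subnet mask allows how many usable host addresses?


Given: subnet mask /26
Host bits = 32 - 26 = 6
Total addresses = 2^6 = 64
Usable hosts = 64 - 2 (network + broadcast) = 62

62


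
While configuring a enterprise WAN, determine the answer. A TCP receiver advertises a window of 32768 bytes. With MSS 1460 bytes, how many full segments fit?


Given: RWND = 32768 bytes, MSS = 1460 bytes
Full segments = floor(RWND / MSS)
Full segments = floor(32768 / 1460)
Full segments = floor(22.4438) = 22

22


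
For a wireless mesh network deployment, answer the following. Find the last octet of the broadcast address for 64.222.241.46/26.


Given: IP = 64.222.241.46, prefix = /26
Host bits = 32 - 26 = 6
Network last octet = 46 AND mask = 0
Host part size = 2^6 - 1 = 63
Broadcast last octet = 0 OR 63 = 63

63


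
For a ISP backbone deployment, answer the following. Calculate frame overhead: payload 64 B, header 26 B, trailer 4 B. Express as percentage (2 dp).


Given: payload = 64 B, header = 26 B, trailer = 4 B
Overhead bytes = header + trailer = 26 + 4 = 30
Total frame = payload + overhead = 64 + 30 = 94
Overhead % = 30 / 94 * 100 = 31.9149% -> 31.91% (2 dp)

31.91


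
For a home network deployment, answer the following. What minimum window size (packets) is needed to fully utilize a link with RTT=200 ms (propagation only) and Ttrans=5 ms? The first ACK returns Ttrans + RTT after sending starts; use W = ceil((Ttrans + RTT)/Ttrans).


Given: Ttrans = 5 ms, RTT = 200 ms (= 2 * Tprop, Tprop = 100 ms)
Time until first ACK returns = Ttrans + RTT = 5 + 200 = 205 ms
Need W * Ttrans >= Ttrans + RTT  ->  W >= (Ttrans + RTT) / Ttrans
(Ttrans + RTT) / Ttrans = 205 / 5 = 41
W_min = ceil(41) = 41

41


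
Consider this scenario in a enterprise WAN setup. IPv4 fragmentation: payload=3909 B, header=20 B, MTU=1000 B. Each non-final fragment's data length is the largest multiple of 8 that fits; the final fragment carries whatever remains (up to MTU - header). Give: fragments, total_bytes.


Max data per non-final fragment = floor((MTU - header)/8)*8 = floor((1000 - 20)/8)*8 = floor(980/8)*8 = 976 B
Final fragment needs no 8-byte alignment: it can carry up to MTU - header = 980 B
Non-final fragments needed = ceil((payload - 980) / 976) = ceil(2929/976) = ceil(3.0010) = 4
Number of fragments = 4 + 1 = 5
Fragment sizes (data): 4 * 976 B + 5 B (last, 5 <= 980 OK)
Total bytes sent = payload + n_frags * header = 3909 + 5*20 = 3909 + 100 = 4009 B

5, 4009


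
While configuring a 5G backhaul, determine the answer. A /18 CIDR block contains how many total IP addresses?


Given: CIDR prefix /18
Host bits = 32 - 18 = 14
Total addresses = 2^14 = 16384

16384


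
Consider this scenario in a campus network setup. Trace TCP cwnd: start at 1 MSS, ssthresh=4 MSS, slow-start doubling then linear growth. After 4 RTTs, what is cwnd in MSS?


RTT 0: cwnd = 1 MSS (initial)
RTT 1: cwnd = 2 MSS (slow start, doubled)
RTT 2: cwnd = 4 MSS (slow start, doubled)
RTT 3: cwnd = 5 MSS (congestion avoidance, +1)
RTT 4: cwnd = 6 MSS (congestion avoidance, +1)

6


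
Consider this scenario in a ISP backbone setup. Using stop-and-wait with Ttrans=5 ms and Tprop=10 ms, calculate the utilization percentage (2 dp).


Given: Ttrans = 5 ms, Tprop = 10 ms
RTT = 2 * Tprop = 2 * 10 = 20 ms
U = Ttrans / (Ttrans + RTT)
U = 5 / (5 + 20)
U = 5 / 25 = 0.2
U% = 20.00%

20.00


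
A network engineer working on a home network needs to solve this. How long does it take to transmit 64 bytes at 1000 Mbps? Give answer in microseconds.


Given: packet = 64 bytes, bandwidth = 1000 Mbps
Packet in bits = 64 * 8 = 512 bits
Bandwidth = 1000 * 10^6 = 1000000000 bps
Time = 512 / 1000000000 seconds
Time in us = 512 * 10^6 / 1000000000 = 0.512

0.512


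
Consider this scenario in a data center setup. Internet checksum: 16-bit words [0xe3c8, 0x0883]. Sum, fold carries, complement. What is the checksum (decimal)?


Given words: [0xe3c8, 0x0883]
Step 1: Sum all words
Raw sum = 58312 + 2179 = 60491
One's complement = ~60491 & 0xFFFF = 5044

5044


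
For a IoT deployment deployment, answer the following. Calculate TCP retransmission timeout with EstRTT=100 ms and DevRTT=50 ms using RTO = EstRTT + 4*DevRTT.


Given: EstRTT = 100 ms, DevRTT = 50 ms
Timeout = EstRTT + 4 * DevRTT
4 * DevRTT = 4 * 50 = 200
Timeout = 100 + 200 = 300 ms

300


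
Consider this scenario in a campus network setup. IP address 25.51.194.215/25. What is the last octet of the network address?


Given: IP = 25.51.194.215, prefix = /25
Subnet mask = 255.255.255.128
Last octet of IP: 215
Last octet of mask: 128
Network last octet = 215 AND 128 = 128

128


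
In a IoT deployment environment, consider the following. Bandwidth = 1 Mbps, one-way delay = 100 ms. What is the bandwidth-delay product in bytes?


Given: bandwidth = 1 Mbps, delay = 100 ms
BDP in bits = 1 * 10^6 * 100 / 1000
BDP in bits = 100000
BDP in bytes = 100000 / 8 = 12500

12500


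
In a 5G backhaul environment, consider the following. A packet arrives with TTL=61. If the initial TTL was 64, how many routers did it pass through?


Given: initial TTL = 64, received TTL = 61
Hops = initial TTL - received TTL
Hops = 64 - 61 = 3

3


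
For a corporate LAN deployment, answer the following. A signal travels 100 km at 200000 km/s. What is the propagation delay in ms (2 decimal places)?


Given: distance = 100 km, speed = 200000 km/s
Delay = distance / speed = 100 / 200000 seconds
Delay in ms = 100 * 1000 / 200000
Delay = 0.5000 ms
Rounded to 2 dp = 0.50 ms

0.50


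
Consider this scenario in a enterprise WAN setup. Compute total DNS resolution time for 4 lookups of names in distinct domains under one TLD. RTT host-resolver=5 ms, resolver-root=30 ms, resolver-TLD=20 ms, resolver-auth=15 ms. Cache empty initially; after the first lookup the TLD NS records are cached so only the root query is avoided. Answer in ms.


Lookup 1 (cold cache): local + root + TLD + auth = 5 + 30 + 20 + 15 = 70 ms
Lookups 2..4 (TLD NS cached -> skip root; new domain -> still ask TLD and auth): local + TLD + auth = 5 + 20 + 15 = 40 ms each
Remaining 3 lookups: 3 * 40 = 120 ms
Total = 70 + 120 = 190 ms

190


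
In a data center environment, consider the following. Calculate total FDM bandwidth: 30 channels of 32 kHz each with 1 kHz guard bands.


Given: 30 channels, 32 kHz each, guard = 1 kHz
Channel bandwidth = 30 * 32 = 960 kHz
Guard bands = 29 gaps * 1 kHz = 29 kHz
Total = 960 + 29 = 989 kHz

989


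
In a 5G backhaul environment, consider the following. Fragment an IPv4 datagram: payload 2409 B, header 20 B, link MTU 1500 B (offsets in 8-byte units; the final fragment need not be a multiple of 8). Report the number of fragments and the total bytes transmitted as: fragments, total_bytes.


Max data per non-final fragment = floor((MTU - header)/8)*8 = floor((1500 - 20)/8)*8 = floor(1480/8)*8 = 1480 B
Final fragment needs no 8-byte alignment: it can carry up to MTU - header = 1480 B
Non-final fragments needed = ceil((payload - 1480) / 1480) = ceil(929/1480) = ceil(0.6277) = 1
Number of fragments = 1 + 1 = 2
Fragment sizes (data): 1 * 1480 B + 929 B (last, 929 <= 1480 OK)
Total bytes sent = payload + n_frags * header = 2409 + 2*20 = 2409 + 40 = 2449 B

2, 2449


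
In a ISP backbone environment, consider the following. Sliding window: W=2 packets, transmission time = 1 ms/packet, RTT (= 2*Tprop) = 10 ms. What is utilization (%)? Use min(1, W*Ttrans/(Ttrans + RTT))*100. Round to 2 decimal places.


Given: W = 2, Ttrans = 1 ms, RTT = 10 ms (= 2 * Tprop, Tprop = 5 ms)
Cycle time = Ttrans + RTT = 1 + 10 = 11 ms (first packet sent until its ACK returns)
W * Ttrans = 2 * 1 = 2 ms of sending per cycle
W * Ttrans / (Ttrans + RTT) = 2 / 11 = 0.181818
U = min(1, 0.181818) = 0.181818
U% = 18.18%

18.18


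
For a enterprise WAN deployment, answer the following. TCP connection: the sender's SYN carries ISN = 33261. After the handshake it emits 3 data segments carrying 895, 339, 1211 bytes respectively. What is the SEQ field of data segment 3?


The SYN occupies sequence number ISN = 33261, so the first data byte is ISN + 1 = 33262.
SEQ of data segment i = (ISN + 1) + sum of payload sizes of segments 1..i-1.
Segment 1: SEQ = 33262, payload = 895 bytes
Segment 2: SEQ = 34157, payload = 339 bytes
Segment 3: SEQ = 34496, payload = 1211 bytes
SEQ of segment 3 = 33262 + 895 + 339 = 34496

34496


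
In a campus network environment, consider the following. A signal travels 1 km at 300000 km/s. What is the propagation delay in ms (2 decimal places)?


Given: distance = 1 km, speed = 300000 km/s
Delay = distance / speed = 1 / 300000 seconds
Delay in ms = 1 * 1000 / 300000
Delay = 0.0033 ms
Rounded to 2 dp = 0.00 ms

0.00


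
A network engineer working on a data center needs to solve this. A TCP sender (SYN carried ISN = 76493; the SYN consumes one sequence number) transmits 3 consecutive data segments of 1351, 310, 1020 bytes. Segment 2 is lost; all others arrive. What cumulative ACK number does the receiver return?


SYN uses sequence number 76493; first data byte = ISN + 1 = 76494.
Segment 1: SEQ = 76494, len = 1351 B, covers [76494, 77844]
Segment 2: SEQ = 77845, len = 310 B, covers [77845, 78154] [LOST]
Segment 3: SEQ = 78155, len = 1020 B, covers [78155, 79174]
In-order data received: bytes [76494, 77844] (segments 1..1).
Segment 2 missing -> gap begins at byte 77845; later segments buffered out of order.
Cumulative ACK = next expected in-order byte = 76494 + 1351 = 77845

77845


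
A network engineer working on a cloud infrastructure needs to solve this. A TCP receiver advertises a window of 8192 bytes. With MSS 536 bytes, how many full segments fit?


Given: RWND = 8192 bytes, MSS = 536 bytes
Full segments = floor(RWND / MSS)
Full segments = floor(8192 / 536)
Full segments = floor(15.2836) = 15

15


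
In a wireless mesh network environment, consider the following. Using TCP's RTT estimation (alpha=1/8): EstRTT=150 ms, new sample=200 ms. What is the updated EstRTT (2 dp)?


Given: EstRTT = 150 ms, SampleRTT = 200 ms, alpha = 1/8
New EstRTT = (1 - alpha) * EstRTT + alpha * SampleRTT
(7/8) * 150 = 131.25
(1/8) * 200 = 25
New EstRTT = 131.25 + 25 = 156.25 ms -> 156.25 ms (2 dp)

156.25


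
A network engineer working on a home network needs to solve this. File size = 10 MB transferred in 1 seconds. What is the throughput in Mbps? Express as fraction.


Given: file = 10 MB, time = 1 s
File in Mb = 10 * 8 = 80 Mb
Throughput = 80 / 1 Mbps
Throughput = 80 Mbps

80


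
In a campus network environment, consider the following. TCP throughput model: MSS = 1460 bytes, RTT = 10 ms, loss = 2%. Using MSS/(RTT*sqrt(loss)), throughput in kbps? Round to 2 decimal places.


Given: MSS = 1460 bytes, RTT = 10 ms, loss = 2%
RTT in seconds = 10 / 1000 = 0.01
Loss rate = 2% = 0.02
sqrt(loss) = sqrt(0.02) = 0.141421356237
Throughput (bytes/s) = 1460 / (0.01 * 0.141421356237) = 1032375.9005
Throughput (kbps) = 1032375.9005 * 8 / 1000 = 8259.007204 -> 8259.01 kbps (2 dp)

8259.01


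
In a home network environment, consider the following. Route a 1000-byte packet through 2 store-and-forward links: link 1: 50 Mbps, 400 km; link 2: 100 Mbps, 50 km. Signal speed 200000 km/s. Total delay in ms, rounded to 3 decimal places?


Packet = 1000 bytes = 8000 bits. Store-and-forward: sum (t_trans + t_prop) per link.
Link 1: t_trans = 8000/(50*10^6) s = 0.1600 ms; t_prop = 400/200000 s = 2.0000 ms; subtotal = 2.1600 ms
Link 2: t_trans = 8000/(100*10^6) s = 0.0800 ms; t_prop = 50/200000 s = 0.2500 ms; subtotal = 0.3300 ms
End-to-end = 2.1600 + 0.3300 = 2.4900 ms -> 2.490 ms (3 dp)

2.490


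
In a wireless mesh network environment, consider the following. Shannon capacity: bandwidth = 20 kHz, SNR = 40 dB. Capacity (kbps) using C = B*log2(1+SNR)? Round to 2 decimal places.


Given: B = 20 kHz, SNR = 40 dB
SNR linear = 10^(40/10) = 10000
1 + SNR = 10001
log2(10001) = 13.2878566418
C = 20 * 1000 * 13.2878566418 = 265757.1328 bps
C = 265.757133 kbps -> 265.76 kbps (2 dp)

265.76


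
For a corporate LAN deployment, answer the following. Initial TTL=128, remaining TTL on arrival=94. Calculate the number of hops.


Given: initial TTL = 128, received TTL = 94
Hops = initial TTL - received TTL
Hops = 128 - 94 = 34

34


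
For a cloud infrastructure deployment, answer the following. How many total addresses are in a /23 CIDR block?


Given: CIDR prefix /23
Host bits = 32 - 23 = 9
Total addresses = 2^9 = 512

512


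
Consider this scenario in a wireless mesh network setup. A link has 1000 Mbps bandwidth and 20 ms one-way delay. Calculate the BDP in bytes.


Given: bandwidth = 1000 Mbps, delay = 20 ms
BDP in bits = 1000 * 10^6 * 20 / 1000
BDP in bits = 20000000
BDP in bytes = 20000000 / 8 = 2500000

2500000


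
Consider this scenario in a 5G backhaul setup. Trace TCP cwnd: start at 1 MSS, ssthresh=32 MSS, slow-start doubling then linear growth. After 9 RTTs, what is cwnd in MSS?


RTT 0: cwnd = 1 MSS (initial)
RTT 1: cwnd = 2 MSS (slow start, doubled)
RTT 2: cwnd = 4 MSS (slow start, doubled)
RTT 3: cwnd = 8 MSS (slow start, doubled)
RTT 4: cwnd = 16 MSS (slow start, doubled)
RTT 5: cwnd = 32 MSS (slow start, doubled)
RTT 6: cwnd = 33 MSS (congestion avoidance, +1)
RTT 7: cwnd = 34 MSS (congestion avoidance, +1)
RTT 8: cwnd = 35 MSS (congestion avoidance, +1)
RTT 9: cwnd = 36 MSS (congestion avoidance, +1)

36


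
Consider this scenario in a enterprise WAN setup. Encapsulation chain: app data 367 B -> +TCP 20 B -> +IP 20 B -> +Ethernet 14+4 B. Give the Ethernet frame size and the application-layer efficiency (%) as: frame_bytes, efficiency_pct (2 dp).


TCP segment = 367 + 20 = 387 B
IP packet = 387 + 20 = 407 B
Ethernet frame = 407 + 14 + 4 = 425 B
Efficiency = app / frame = 367 / 425 = 0.863529 = 86.3529% -> 86.35% (2 dp)

425, 86.35


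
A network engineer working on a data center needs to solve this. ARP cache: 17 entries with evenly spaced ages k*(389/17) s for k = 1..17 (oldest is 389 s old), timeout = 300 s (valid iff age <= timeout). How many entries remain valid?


Ages are k * 389/17 s for k = 1..17 (spacing = 22.8824 s).
Entry k is valid iff k * 389/17 <= 300 iff k <= 17 * 300 / 389 = 13.1105
n_valid = floor(13.1105) = 13
(n_stale = 17 - 13 = 4)

13


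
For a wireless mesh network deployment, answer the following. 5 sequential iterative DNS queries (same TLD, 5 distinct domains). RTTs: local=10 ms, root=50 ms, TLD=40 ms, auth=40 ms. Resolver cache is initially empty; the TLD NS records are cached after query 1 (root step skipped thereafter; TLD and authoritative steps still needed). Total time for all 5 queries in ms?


Lookup 1 (cold cache): local + root + TLD + auth = 10 + 50 + 40 + 40 = 140 ms
Lookups 2..5 (TLD NS cached -> skip root; new domain -> still ask TLD and auth): local + TLD + auth = 10 + 40 + 40 = 90 ms each
Remaining 4 lookups: 4 * 90 = 360 ms
Total = 140 + 360 = 500 ms

500


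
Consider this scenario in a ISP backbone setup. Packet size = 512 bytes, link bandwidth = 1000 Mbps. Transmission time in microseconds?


Given: packet = 512 bytes, bandwidth = 1000 Mbps
Packet in bits = 512 * 8 = 4096 bits
Bandwidth = 1000 * 10^6 = 1000000000 bps
Time = 4096 / 1000000000 seconds
Time in us = 4096 * 10^6 / 1000000000 = 4.096

4.096


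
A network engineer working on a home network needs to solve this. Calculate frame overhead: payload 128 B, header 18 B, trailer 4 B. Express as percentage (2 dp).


Given: payload = 128 B, header = 18 B, trailer = 4 B
Overhead bytes = header + trailer = 18 + 4 = 22
Total frame = payload + overhead = 128 + 22 = 150
Overhead % = 22 / 150 * 100 = 14.6667% -> 14.67% (2 dp)

14.67


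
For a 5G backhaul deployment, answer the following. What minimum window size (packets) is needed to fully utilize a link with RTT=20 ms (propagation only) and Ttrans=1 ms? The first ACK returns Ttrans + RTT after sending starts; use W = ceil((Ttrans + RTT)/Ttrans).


Given: Ttrans = 1 ms, RTT = 20 ms (= 2 * Tprop, Tprop = 10 ms)
Time until first ACK returns = Ttrans + RTT = 1 + 20 = 21 ms
Need W * Ttrans >= Ttrans + RTT  ->  W >= (Ttrans + RTT) / Ttrans
(Ttrans + RTT) / Ttrans = 21 / 1 = 21
W_min = ceil(21) = 21

21


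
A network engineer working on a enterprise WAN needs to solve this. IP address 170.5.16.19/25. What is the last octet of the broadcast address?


Given: IP = 170.5.16.19, prefix = /25
Host bits = 32 - 25 = 7
Network last octet = 19 AND mask = 0
Host part size = 2^7 - 1 = 127
Broadcast last octet = 0 OR 127 = 127

127


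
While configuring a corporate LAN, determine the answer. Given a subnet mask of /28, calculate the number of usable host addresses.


Given: subnet mask /28
Host bits = 32 - 28 = 4
Total addresses = 2^4 = 16
Usable hosts = 16 - 2 (network + broadcast) = 14

14


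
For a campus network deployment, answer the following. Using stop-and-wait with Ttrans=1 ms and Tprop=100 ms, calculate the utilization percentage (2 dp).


Given: Ttrans = 1 ms, Tprop = 100 ms
RTT = 2 * Tprop = 2 * 100 = 200 ms
U = Ttrans / (Ttrans + RTT)
U = 1 / (1 + 200)
U = 1 / 201 = 0.004975
U% = 0.50%

0.50


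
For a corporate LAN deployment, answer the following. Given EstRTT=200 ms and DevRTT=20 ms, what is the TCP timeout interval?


Given: EstRTT = 200 ms, DevRTT = 20 ms
Timeout = EstRTT + 4 * DevRTT
4 * DevRTT = 4 * 20 = 80
Timeout = 200 + 80 = 280 ms

280


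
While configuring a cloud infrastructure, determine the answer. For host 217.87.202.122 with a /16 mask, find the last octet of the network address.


Given: IP = 217.87.202.122, prefix = /16
Subnet mask = 255.255.0.0
Last octet of IP: 122
Last octet of mask: 0
Network last octet = 122 AND 0 = 0

0


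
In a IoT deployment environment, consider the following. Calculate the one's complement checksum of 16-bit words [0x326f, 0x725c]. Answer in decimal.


Given words: [0x326f, 0x725c]
Step 1: Sum all words
Raw sum = 12911 + 29276 = 42187
One's complement = ~42187 & 0xFFFF = 23348

23348


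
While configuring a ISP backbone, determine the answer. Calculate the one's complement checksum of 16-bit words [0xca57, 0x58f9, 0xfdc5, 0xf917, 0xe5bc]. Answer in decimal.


Given words: [0xca57, 0x58f9, 0xfdc5, 0xf917, 0xe5bc]
Step 1: Sum all words
Raw sum = 51799 + 22777 + 64965 + 63767 + 58812 = 262120
Step 2: Fold carry: (65512 + 3) = 65515
One's complement = ~65515 & 0xFFFF = 20

20


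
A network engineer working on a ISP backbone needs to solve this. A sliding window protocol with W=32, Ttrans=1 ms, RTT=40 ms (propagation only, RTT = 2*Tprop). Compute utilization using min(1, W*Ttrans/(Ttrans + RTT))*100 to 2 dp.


Given: W = 32, Ttrans = 1 ms, RTT = 40 ms (= 2 * Tprop, Tprop = 20 ms)
Cycle time = Ttrans + RTT = 1 + 40 = 41 ms (first packet sent until its ACK returns)
W * Ttrans = 32 * 1 = 32 ms of sending per cycle
W * Ttrans / (Ttrans + RTT) = 32 / 41 = 0.780488
U = min(1, 0.780488) = 0.780488
U% = 78.05%

78.05


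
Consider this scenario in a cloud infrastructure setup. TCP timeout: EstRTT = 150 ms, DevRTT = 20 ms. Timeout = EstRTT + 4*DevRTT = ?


Given: EstRTT = 150 ms, DevRTT = 20 ms
Timeout = EstRTT + 4 * DevRTT
4 * DevRTT = 4 * 20 = 80
Timeout = 150 + 80 = 230 ms

230


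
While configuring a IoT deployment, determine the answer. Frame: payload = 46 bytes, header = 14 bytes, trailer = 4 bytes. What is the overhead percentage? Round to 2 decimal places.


Given: payload = 46 B, header = 14 B, trailer = 4 B
Overhead bytes = header + trailer = 14 + 4 = 18
Total frame = payload + overhead = 46 + 18 = 64
Overhead % = 18 / 64 * 100 = 28.1250% -> 28.13% (2 dp)

28.13


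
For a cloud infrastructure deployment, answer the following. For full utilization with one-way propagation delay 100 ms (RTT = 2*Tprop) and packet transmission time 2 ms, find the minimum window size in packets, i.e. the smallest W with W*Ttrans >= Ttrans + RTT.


Given: Ttrans = 2 ms, RTT = 200 ms (= 2 * Tprop, Tprop = 100 ms)
Time until first ACK returns = Ttrans + RTT = 2 + 200 = 202 ms
Need W * Ttrans >= Ttrans + RTT  ->  W >= (Ttrans + RTT) / Ttrans
(Ttrans + RTT) / Ttrans = 202 / 2 = 101
W_min = ceil(101) = 101

101


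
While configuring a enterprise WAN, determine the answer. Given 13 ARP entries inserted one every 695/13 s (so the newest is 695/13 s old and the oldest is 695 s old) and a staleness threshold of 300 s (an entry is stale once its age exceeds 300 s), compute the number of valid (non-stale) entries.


Ages are k * 695/13 s for k = 1..13 (spacing = 53.4615 s).
Entry k is valid iff k * 695/13 <= 300 iff k <= 13 * 300 / 695 = 5.6115
n_valid = floor(5.6115) = 5
(n_stale = 13 - 5 = 8)

5


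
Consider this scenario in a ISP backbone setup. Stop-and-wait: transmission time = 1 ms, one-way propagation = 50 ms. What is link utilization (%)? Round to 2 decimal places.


Given: Ttrans = 1 ms, Tprop = 50 ms
RTT = 2 * Tprop = 2 * 50 = 100 ms
U = Ttrans / (Ttrans + RTT)
U = 1 / (1 + 100)
U = 1 / 101 = 0.009901
U% = 0.99%

0.99


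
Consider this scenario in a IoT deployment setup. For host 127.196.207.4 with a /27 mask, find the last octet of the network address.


Given: IP = 127.196.207.4, prefix = /27
Subnet mask = 255.255.255.224
Last octet of IP: 4
Last octet of mask: 224
Network last octet = 4 AND 224 = 0

0


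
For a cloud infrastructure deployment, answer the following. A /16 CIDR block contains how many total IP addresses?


Given: CIDR prefix /16
Host bits = 32 - 16 = 16
Total addresses = 2^16 = 65536

65536


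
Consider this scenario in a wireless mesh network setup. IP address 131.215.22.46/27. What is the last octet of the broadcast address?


Given: IP = 131.215.22.46, prefix = /27
Host bits = 32 - 27 = 5
Network last octet = 46 AND mask = 32
Host part size = 2^5 - 1 = 31
Broadcast last octet = 32 OR 31 = 63

63


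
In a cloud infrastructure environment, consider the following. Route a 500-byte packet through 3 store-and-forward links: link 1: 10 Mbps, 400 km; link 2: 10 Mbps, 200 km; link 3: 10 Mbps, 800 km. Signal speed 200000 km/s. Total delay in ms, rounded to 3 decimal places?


Packet = 500 bytes = 4000 bits. Store-and-forward: sum (t_trans + t_prop) per link.
Link 1: t_trans = 4000/(10*10^6) s = 0.4000 ms; t_prop = 400/200000 s = 2.0000 ms; subtotal = 2.4000 ms
Link 2: t_trans = 4000/(10*10^6) s = 0.4000 ms; t_prop = 200/200000 s = 1.0000 ms; subtotal = 1.4000 ms
Link 3: t_trans = 4000/(10*10^6) s = 0.4000 ms; t_prop = 800/200000 s = 4.0000 ms; subtotal = 4.4000 ms
End-to-end = 2.4000 + 1.4000 + 4.4000 = 8.2000 ms -> 8.200 ms (3 dp)

8.200


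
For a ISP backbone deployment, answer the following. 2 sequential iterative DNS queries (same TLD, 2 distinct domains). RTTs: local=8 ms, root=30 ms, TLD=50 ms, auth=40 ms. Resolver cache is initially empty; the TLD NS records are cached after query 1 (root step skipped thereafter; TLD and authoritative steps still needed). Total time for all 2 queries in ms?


Lookup 1 (cold cache): local + root + TLD + auth = 8 + 30 + 50 + 40 = 128 ms
Lookups 2..2 (TLD NS cached -> skip root; new domain -> still ask TLD and auth): local + TLD + auth = 8 + 50 + 40 = 98 ms each
Remaining 1 lookups: 1 * 98 = 98 ms
Total = 128 + 98 = 226 ms

226


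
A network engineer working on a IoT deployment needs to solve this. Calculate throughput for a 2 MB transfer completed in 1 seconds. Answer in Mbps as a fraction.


Given: file = 2 MB, time = 1 s
File in Mb = 2 * 8 = 16 Mb
Throughput = 16 / 1 Mbps
Throughput = 16 Mbps

16


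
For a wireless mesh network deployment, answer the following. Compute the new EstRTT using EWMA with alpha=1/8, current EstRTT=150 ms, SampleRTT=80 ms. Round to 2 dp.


Given: EstRTT = 150 ms, SampleRTT = 80 ms, alpha = 1/8
New EstRTT = (1 - alpha) * EstRTT + alpha * SampleRTT
(7/8) * 150 = 131.25
(1/8) * 80 = 10
New EstRTT = 131.25 + 10 = 141.25 ms -> 141.25 ms (2 dp)

141.25


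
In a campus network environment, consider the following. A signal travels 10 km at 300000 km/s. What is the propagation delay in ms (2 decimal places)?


Given: distance = 10 km, speed = 300000 km/s
Delay = distance / speed = 10 / 300000 seconds
Delay in ms = 10 * 1000 / 300000
Delay = 0.0333 ms
Rounded to 2 dp = 0.03 ms

0.03


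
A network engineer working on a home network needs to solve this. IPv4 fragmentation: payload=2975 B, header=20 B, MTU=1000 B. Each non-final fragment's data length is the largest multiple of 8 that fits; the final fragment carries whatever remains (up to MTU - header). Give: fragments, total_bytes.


Max data per non-final fragment = floor((MTU - header)/8)*8 = floor((1000 - 20)/8)*8 = floor(980/8)*8 = 976 B
Final fragment needs no 8-byte alignment: it can carry up to MTU - header = 980 B
Non-final fragments needed = ceil((payload - 980) / 976) = ceil(1995/976) = ceil(2.0441) = 3
Number of fragments = 3 + 1 = 4
Fragment sizes (data): 3 * 976 B + 47 B (last, 47 <= 980 OK)
Total bytes sent = payload + n_frags * header = 2975 + 4*20 = 2975 + 80 = 3055 B

4, 3055


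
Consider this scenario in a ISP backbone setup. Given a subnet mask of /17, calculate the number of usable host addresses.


Given: subnet mask /17
Host bits = 32 - 17 = 15
Total addresses = 2^15 = 32768
Usable hosts = 32768 - 2 (network + broadcast) = 32766

32766


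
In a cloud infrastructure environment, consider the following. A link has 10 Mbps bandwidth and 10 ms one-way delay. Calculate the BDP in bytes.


Given: bandwidth = 10 Mbps, delay = 10 ms
BDP in bits = 10 * 10^6 * 10 / 1000
BDP in bits = 100000
BDP in bytes = 100000 / 8 = 12500

12500


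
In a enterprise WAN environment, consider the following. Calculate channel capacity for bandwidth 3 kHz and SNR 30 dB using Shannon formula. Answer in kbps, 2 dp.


Given: B = 3 kHz, SNR = 30 dB
SNR linear = 10^(30/10) = 1000
1 + SNR = 1001
log2(1001) = 9.9672262588
C = 3 * 1000 * 9.9672262588 = 29901.6788 bps
C = 29.901679 kbps -> 29.90 kbps (2 dp)

29.90


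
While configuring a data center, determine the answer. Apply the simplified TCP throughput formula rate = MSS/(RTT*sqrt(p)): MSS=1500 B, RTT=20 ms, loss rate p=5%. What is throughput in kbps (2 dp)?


Given: MSS = 1500 bytes, RTT = 20 ms, loss = 5%
RTT in seconds = 20 / 1000 = 0.02
Loss rate = 5% = 0.05
sqrt(loss) = sqrt(0.05) = 0.223606797750
Throughput (bytes/s) = 1500 / (0.02 * 0.223606797750) = 335410.1966
Throughput (kbps) = 335410.1966 * 8 / 1000 = 2683.281573 -> 2683.28 kbps (2 dp)

2683.28


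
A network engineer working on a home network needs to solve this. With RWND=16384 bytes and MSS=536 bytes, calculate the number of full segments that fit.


Given: RWND = 16384 bytes, MSS = 536 bytes
Full segments = floor(RWND / MSS)
Full segments = floor(16384 / 536)
Full segments = floor(30.5672) = 30

30


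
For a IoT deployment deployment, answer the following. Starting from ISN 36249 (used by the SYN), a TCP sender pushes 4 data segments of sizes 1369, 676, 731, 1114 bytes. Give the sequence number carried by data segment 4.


The SYN occupies sequence number ISN = 36249, so the first data byte is ISN + 1 = 36250.
SEQ of data segment i = (ISN + 1) + sum of payload sizes of segments 1..i-1.
Segment 1: SEQ = 36250, payload = 1369 bytes
Segment 2: SEQ = 37619, payload = 676 bytes
Segment 3: SEQ = 38295, payload = 731 bytes
Segment 4: SEQ = 39026, payload = 1114 bytes
SEQ of segment 4 = 36250 + 1369 + 676 + 731 = 39026

39026


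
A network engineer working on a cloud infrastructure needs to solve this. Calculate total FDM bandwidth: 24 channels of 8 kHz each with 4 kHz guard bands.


Given: 24 channels, 8 kHz each, guard = 4 kHz
Channel bandwidth = 24 * 8 = 192 kHz
Guard bands = 23 gaps * 4 kHz = 92 kHz
Total = 192 + 92 = 284 kHz

284


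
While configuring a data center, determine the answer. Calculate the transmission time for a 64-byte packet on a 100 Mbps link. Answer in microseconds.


Given: packet = 64 bytes, bandwidth = 100 Mbps
Packet in bits = 64 * 8 = 512 bits
Bandwidth = 100 * 10^6 = 100000000 bps
Time = 512 / 100000000 seconds
Time in us = 512 * 10^6 / 100000000 = 5.12

5.12


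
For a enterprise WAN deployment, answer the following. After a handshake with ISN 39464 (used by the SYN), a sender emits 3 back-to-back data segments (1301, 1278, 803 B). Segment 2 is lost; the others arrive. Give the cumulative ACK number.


SYN uses sequence number 39464; first data byte = ISN + 1 = 39465.
Segment 1: SEQ = 39465, len = 1301 B, covers [39465, 40765]
Segment 2: SEQ = 40766, len = 1278 B, covers [40766, 42043] [LOST]
Segment 3: SEQ = 42044, len = 803 B, covers [42044, 42846]
In-order data received: bytes [39465, 40765] (segments 1..1).
Segment 2 missing -> gap begins at byte 40766; later segments buffered out of order.
Cumulative ACK = next expected in-order byte = 39465 + 1301 = 40766

40766


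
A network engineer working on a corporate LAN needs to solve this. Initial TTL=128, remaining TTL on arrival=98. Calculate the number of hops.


Given: initial TTL = 128, received TTL = 98
Hops = initial TTL - received TTL
Hops = 128 - 98 = 30

30


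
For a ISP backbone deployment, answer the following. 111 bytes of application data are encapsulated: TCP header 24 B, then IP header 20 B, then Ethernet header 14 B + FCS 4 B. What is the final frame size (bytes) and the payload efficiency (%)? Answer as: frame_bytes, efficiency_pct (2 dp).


TCP segment = 111 + 24 = 135 B
IP packet = 135 + 20 = 155 B
Ethernet frame = 155 + 14 + 4 = 173 B
Efficiency = app / frame = 111 / 173 = 0.641618 = 64.1618% -> 64.16% (2 dp)

173, 64.16


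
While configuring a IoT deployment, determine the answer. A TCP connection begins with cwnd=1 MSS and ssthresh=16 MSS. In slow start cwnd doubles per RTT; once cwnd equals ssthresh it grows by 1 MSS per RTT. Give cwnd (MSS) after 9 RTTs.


RTT 0: cwnd = 1 MSS (initial)
RTT 1: cwnd = 2 MSS (slow start, doubled)
RTT 2: cwnd = 4 MSS (slow start, doubled)
RTT 3: cwnd = 8 MSS (slow start, doubled)
RTT 4: cwnd = 16 MSS (slow start, doubled)
RTT 5: cwnd = 17 MSS (congestion avoidance, +1)
RTT 6: cwnd = 18 MSS (congestion avoidance, +1)
RTT 7: cwnd = 19 MSS (congestion avoidance, +1)
RTT 8: cwnd = 20 MSS (congestion avoidance, +1)
RTT 9: cwnd = 21 MSS (congestion avoidance, +1)

21


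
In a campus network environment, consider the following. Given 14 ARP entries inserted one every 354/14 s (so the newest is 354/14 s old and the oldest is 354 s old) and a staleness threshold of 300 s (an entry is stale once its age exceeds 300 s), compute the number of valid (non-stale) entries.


Ages are k * 354/14 s for k = 1..14 (spacing = 25.2857 s).
Entry k is valid iff k * 354/14 <= 300 iff k <= 14 * 300 / 354 = 11.8644
n_valid = floor(11.8644) = 11
(n_stale = 14 - 11 = 3)

11


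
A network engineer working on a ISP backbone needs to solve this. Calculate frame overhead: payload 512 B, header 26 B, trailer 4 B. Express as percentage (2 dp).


Given: payload = 512 B, header = 26 B, trailer = 4 B
Overhead bytes = header + trailer = 26 + 4 = 30
Total frame = payload + overhead = 512 + 30 = 542
Overhead % = 30 / 542 * 100 = 5.5351% -> 5.54% (2 dp)

5.54


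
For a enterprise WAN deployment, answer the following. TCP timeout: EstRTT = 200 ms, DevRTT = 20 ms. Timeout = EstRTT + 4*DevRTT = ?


Given: EstRTT = 200 ms, DevRTT = 20 ms
Timeout = EstRTT + 4 * DevRTT
4 * DevRTT = 4 * 20 = 80
Timeout = 200 + 80 = 280 ms

280


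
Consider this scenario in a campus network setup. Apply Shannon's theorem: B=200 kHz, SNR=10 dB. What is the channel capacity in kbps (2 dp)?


Given: B = 200 kHz, SNR = 10 dB
SNR linear = 10^(10/10) = 10
1 + SNR = 11
log2(11) = 3.4594316186
C = 200 * 1000 * 3.4594316186 = 691886.3237 bps
C = 691.886324 kbps -> 691.89 kbps (2 dp)

691.89


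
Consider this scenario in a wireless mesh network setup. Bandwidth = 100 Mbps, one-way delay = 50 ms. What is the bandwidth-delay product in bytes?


Given: bandwidth = 100 Mbps, delay = 50 ms
BDP in bits = 100 * 10^6 * 50 / 1000
BDP in bits = 5000000
BDP in bytes = 5000000 / 8 = 625000

625000


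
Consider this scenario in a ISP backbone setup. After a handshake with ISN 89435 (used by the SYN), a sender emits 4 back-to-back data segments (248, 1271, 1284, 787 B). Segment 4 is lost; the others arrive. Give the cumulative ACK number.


SYN uses sequence number 89435; first data byte = ISN + 1 = 89436.
Segment 1: SEQ = 89436, len = 248 B, covers [89436, 89683]
Segment 2: SEQ = 89684, len = 1271 B, covers [89684, 90954]
Segment 3: SEQ = 90955, len = 1284 B, covers [90955, 92238]
Segment 4: SEQ = 92239, len = 787 B, covers [92239, 93025] [LOST]
In-order data received: bytes [89436, 92238] (segments 1..3).
Segment 4 missing -> gap begins at byte 92239.
Cumulative ACK = next expected in-order byte = 89436 + 248 + 1271 + 1284 = 92239

92239


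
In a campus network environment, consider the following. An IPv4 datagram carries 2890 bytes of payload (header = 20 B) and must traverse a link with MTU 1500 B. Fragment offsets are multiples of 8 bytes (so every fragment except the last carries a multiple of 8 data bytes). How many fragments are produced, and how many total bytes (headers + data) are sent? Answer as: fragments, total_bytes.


Max data per non-final fragment = floor((MTU - header)/8)*8 = floor((1500 - 20)/8)*8 = floor(1480/8)*8 = 1480 B
Final fragment needs no 8-byte alignment: it can carry up to MTU - header = 1480 B
Non-final fragments needed = ceil((payload - 1480) / 1480) = ceil(1410/1480) = ceil(0.9527) = 1
Number of fragments = 1 + 1 = 2
Fragment sizes (data): 1 * 1480 B + 1410 B (last, 1410 <= 1480 OK)
Total bytes sent = payload + n_frags * header = 2890 + 2*20 = 2890 + 40 = 2930 B

2, 2930


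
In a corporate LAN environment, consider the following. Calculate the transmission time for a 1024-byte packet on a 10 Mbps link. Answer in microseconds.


Given: packet = 1024 bytes, bandwidth = 10 Mbps
Packet in bits = 1024 * 8 = 8192 bits
Bandwidth = 10 * 10^6 = 10000000 bps
Time = 8192 / 10000000 seconds
Time in us = 8192 * 10^6 / 10000000 = 819.2

819.2


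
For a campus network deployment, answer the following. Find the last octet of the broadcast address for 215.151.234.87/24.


Given: IP = 215.151.234.87, prefix = /24
Host bits = 32 - 24 = 8
Network last octet = 87 AND mask = 0
Host part size = 2^8 - 1 = 255
Broadcast last octet = 0 OR 255 = 255

255


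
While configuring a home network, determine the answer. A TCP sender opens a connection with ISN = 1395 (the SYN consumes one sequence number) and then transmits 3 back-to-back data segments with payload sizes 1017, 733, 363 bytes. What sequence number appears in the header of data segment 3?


The SYN occupies sequence number ISN = 1395, so the first data byte is ISN + 1 = 1396.
SEQ of data segment i = (ISN + 1) + sum of payload sizes of segments 1..i-1.
Segment 1: SEQ = 1396, payload = 1017 bytes
Segment 2: SEQ = 2413, payload = 733 bytes
Segment 3: SEQ = 3146, payload = 363 bytes
SEQ of segment 3 = 1396 + 1017 + 733 = 3146

3146


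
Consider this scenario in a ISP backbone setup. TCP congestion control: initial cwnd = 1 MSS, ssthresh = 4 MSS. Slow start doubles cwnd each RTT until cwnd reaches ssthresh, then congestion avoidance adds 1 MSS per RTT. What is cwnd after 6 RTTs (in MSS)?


RTT 0: cwnd = 1 MSS (initial)
RTT 1: cwnd = 2 MSS (slow start, doubled)
RTT 2: cwnd = 4 MSS (slow start, doubled)
RTT 3: cwnd = 5 MSS (congestion avoidance, +1)
RTT 4: cwnd = 6 MSS (congestion avoidance, +1)
RTT 5: cwnd = 7 MSS (congestion avoidance, +1)
RTT 6: cwnd = 8 MSS (congestion avoidance, +1)

8


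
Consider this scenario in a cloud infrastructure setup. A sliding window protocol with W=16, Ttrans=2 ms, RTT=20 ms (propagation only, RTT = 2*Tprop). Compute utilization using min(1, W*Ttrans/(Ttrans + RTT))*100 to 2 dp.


Given: W = 16, Ttrans = 2 ms, RTT = 20 ms (= 2 * Tprop, Tprop = 10 ms)
Cycle time = Ttrans + RTT = 2 + 20 = 22 ms (first packet sent until its ACK returns)
W * Ttrans = 16 * 2 = 32 ms of sending per cycle
W * Ttrans / (Ttrans + RTT) = 32 / 22 = 1.454545
U = min(1, 1.454545) = 1.000000
U% = 100.00%

100.00


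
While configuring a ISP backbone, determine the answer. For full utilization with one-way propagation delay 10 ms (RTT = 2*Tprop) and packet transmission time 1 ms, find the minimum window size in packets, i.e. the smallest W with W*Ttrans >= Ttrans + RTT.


Given: Ttrans = 1 ms, RTT = 20 ms (= 2 * Tprop, Tprop = 10 ms)
Time until first ACK returns = Ttrans + RTT = 1 + 20 = 21 ms
Need W * Ttrans >= Ttrans + RTT  ->  W >= (Ttrans + RTT) / Ttrans
(Ttrans + RTT) / Ttrans = 21 / 1 = 21
W_min = ceil(21) = 21

21


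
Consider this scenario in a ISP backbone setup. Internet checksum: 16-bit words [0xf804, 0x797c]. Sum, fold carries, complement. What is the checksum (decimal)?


Given words: [0xf804, 0x797c]
Step 1: Sum all words
Raw sum = 63492 + 31100 = 94592
Step 2: Fold carry: (29056 + 1) = 29057
One's complement = ~29057 & 0xFFFF = 36478

36478


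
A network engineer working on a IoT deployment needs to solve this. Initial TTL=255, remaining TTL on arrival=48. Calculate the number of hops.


Given: initial TTL = 255, received TTL = 48
Hops = initial TTL - received TTL
Hops = 255 - 48 = 207

207


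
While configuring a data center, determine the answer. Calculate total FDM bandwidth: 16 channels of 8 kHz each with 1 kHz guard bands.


Given: 16 channels, 8 kHz each, guard = 1 kHz
Channel bandwidth = 16 * 8 = 128 kHz
Guard bands = 15 gaps * 1 kHz = 15 kHz
Total = 128 + 15 = 143 kHz

143


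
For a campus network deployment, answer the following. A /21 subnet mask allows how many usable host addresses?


Given: subnet mask /21
Host bits = 32 - 21 = 11
Total addresses = 2^11 = 2048
Usable hosts = 2048 - 2 (network + broadcast) = 2046

2046


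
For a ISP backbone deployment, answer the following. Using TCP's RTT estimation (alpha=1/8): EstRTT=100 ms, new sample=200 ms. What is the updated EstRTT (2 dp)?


Given: EstRTT = 100 ms, SampleRTT = 200 ms, alpha = 1/8
New EstRTT = (1 - alpha) * EstRTT + alpha * SampleRTT
(7/8) * 100 = 87.5
(1/8) * 200 = 25
New EstRTT = 87.5 + 25 = 112.5 ms -> 112.50 ms (2 dp)

112.50
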